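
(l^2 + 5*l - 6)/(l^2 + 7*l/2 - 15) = 2*(l - 1)/(2*l - 5)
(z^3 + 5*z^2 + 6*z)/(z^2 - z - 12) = z*(z + 2)/(z - 4)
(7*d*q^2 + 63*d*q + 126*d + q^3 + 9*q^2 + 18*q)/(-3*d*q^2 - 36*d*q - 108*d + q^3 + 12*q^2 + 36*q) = (7*d*q + 21*d + q^2 + 3*q)/(-3*d*q - 18*d + q^2 + 6*q)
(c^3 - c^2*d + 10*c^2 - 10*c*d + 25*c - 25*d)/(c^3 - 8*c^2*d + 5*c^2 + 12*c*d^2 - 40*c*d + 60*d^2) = (c^2 - c*d + 5*c - 5*d)/(c^2 - 8*c*d + 12*d^2)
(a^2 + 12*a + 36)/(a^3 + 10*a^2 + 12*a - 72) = 1/(a - 2)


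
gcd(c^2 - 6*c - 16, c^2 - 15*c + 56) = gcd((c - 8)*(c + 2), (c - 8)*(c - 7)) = c - 8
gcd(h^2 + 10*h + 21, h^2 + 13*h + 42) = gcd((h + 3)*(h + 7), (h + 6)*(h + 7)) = h + 7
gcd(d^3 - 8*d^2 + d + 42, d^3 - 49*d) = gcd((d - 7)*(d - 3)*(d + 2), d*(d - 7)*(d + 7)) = d - 7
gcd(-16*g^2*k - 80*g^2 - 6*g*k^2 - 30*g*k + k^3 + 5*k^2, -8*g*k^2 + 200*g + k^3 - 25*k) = 8*g*k + 40*g - k^2 - 5*k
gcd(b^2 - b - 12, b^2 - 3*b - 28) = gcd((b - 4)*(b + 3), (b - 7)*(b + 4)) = 1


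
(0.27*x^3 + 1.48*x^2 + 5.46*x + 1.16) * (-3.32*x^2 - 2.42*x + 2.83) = -0.8964*x^5 - 5.567*x^4 - 20.9447*x^3 - 12.876*x^2 + 12.6446*x + 3.2828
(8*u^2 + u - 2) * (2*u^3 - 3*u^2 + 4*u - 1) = 16*u^5 - 22*u^4 + 25*u^3 + 2*u^2 - 9*u + 2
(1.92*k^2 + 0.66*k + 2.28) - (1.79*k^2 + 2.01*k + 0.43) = 0.13*k^2 - 1.35*k + 1.85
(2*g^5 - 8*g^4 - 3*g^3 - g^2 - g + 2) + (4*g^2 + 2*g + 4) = 2*g^5 - 8*g^4 - 3*g^3 + 3*g^2 + g + 6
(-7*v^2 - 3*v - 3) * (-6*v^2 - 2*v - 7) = 42*v^4 + 32*v^3 + 73*v^2 + 27*v + 21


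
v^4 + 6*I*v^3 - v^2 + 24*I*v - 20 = (v - 2*I)*(v + I)*(v + 2*I)*(v + 5*I)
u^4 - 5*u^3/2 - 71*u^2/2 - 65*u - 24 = (u - 8)*(u + 1/2)*(u + 2)*(u + 3)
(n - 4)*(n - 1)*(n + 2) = n^3 - 3*n^2 - 6*n + 8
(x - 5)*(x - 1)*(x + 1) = x^3 - 5*x^2 - x + 5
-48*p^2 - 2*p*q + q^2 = (-8*p + q)*(6*p + q)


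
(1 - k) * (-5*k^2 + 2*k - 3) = 5*k^3 - 7*k^2 + 5*k - 3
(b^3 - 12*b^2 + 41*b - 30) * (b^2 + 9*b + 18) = b^5 - 3*b^4 - 49*b^3 + 123*b^2 + 468*b - 540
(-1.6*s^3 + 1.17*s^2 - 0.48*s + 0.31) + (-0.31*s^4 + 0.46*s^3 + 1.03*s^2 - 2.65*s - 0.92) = -0.31*s^4 - 1.14*s^3 + 2.2*s^2 - 3.13*s - 0.61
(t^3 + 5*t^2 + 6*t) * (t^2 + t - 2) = t^5 + 6*t^4 + 9*t^3 - 4*t^2 - 12*t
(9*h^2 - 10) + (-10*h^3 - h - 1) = -10*h^3 + 9*h^2 - h - 11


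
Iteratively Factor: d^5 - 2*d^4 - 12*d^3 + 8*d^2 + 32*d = (d + 2)*(d^4 - 4*d^3 - 4*d^2 + 16*d) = (d - 2)*(d + 2)*(d^3 - 2*d^2 - 8*d) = d*(d - 2)*(d + 2)*(d^2 - 2*d - 8) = d*(d - 4)*(d - 2)*(d + 2)*(d + 2)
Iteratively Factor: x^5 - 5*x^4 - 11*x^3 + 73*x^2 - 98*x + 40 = (x - 1)*(x^4 - 4*x^3 - 15*x^2 + 58*x - 40) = (x - 1)^2*(x^3 - 3*x^2 - 18*x + 40) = (x - 2)*(x - 1)^2*(x^2 - x - 20) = (x - 2)*(x - 1)^2*(x + 4)*(x - 5)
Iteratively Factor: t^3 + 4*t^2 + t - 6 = (t + 2)*(t^2 + 2*t - 3) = (t - 1)*(t + 2)*(t + 3)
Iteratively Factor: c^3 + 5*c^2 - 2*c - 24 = (c + 3)*(c^2 + 2*c - 8) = (c + 3)*(c + 4)*(c - 2)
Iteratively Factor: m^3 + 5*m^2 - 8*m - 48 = (m + 4)*(m^2 + m - 12) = (m - 3)*(m + 4)*(m + 4)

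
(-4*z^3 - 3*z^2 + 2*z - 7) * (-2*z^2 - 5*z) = 8*z^5 + 26*z^4 + 11*z^3 + 4*z^2 + 35*z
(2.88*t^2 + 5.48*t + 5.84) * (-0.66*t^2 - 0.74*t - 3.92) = -1.9008*t^4 - 5.748*t^3 - 19.1992*t^2 - 25.8032*t - 22.8928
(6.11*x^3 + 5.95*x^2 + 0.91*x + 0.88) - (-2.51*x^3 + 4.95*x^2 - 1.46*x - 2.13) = 8.62*x^3 + 1.0*x^2 + 2.37*x + 3.01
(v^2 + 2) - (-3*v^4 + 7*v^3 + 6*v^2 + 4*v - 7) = 3*v^4 - 7*v^3 - 5*v^2 - 4*v + 9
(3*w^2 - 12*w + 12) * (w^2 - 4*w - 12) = 3*w^4 - 24*w^3 + 24*w^2 + 96*w - 144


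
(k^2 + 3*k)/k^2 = (k + 3)/k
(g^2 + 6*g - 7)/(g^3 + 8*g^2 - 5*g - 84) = (g - 1)/(g^2 + g - 12)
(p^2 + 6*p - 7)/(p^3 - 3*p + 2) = (p + 7)/(p^2 + p - 2)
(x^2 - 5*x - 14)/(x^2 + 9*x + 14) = (x - 7)/(x + 7)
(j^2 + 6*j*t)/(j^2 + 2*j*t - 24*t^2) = j/(j - 4*t)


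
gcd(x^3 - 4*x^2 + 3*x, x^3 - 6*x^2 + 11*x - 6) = x^2 - 4*x + 3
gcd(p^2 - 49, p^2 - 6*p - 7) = p - 7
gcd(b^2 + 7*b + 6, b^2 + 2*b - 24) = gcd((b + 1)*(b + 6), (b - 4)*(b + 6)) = b + 6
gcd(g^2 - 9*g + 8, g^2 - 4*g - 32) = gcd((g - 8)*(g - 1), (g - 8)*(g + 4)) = g - 8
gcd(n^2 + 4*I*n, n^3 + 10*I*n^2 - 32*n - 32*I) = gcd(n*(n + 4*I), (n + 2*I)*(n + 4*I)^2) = n + 4*I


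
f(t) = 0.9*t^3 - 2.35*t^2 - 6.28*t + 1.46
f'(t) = 2.7*t^2 - 4.7*t - 6.28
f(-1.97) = -2.17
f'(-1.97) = 13.46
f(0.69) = -3.70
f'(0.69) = -8.24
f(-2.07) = -3.59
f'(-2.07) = 15.02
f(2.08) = -13.67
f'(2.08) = -4.37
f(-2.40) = -9.45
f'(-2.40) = 20.55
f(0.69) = -3.70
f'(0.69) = -8.24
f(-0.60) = 4.19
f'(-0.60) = -2.49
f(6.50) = 108.52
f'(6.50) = 77.24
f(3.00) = -14.23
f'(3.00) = 3.92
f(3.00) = -14.23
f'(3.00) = 3.92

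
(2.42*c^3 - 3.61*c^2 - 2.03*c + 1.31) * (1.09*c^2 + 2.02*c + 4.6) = 2.6378*c^5 + 0.9535*c^4 + 1.6271*c^3 - 19.2787*c^2 - 6.6918*c + 6.026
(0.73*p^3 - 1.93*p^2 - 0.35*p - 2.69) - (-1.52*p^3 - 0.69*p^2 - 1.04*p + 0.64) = 2.25*p^3 - 1.24*p^2 + 0.69*p - 3.33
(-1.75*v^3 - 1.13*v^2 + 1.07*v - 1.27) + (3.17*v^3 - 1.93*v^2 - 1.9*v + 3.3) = 1.42*v^3 - 3.06*v^2 - 0.83*v + 2.03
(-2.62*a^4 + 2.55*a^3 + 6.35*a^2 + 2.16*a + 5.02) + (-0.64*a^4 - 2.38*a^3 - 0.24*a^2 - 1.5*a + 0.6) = -3.26*a^4 + 0.17*a^3 + 6.11*a^2 + 0.66*a + 5.62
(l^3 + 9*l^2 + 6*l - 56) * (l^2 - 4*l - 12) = l^5 + 5*l^4 - 42*l^3 - 188*l^2 + 152*l + 672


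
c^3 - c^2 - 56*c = c*(c - 8)*(c + 7)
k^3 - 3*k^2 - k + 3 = (k - 3)*(k - 1)*(k + 1)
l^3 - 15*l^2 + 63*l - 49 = (l - 7)^2*(l - 1)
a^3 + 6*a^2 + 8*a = a*(a + 2)*(a + 4)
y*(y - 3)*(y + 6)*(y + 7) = y^4 + 10*y^3 + 3*y^2 - 126*y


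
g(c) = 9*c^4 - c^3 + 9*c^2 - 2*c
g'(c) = 36*c^3 - 3*c^2 + 18*c - 2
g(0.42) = 0.95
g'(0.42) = 7.70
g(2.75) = 556.49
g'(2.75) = 773.50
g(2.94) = 718.91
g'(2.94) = 939.83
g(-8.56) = 49624.99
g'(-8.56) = -22955.89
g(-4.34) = 3452.97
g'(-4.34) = -3079.50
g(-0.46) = 3.32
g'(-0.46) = -14.42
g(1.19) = 26.73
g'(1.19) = 75.84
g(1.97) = 158.90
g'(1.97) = 297.05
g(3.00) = 777.00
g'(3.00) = 997.00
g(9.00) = 59031.00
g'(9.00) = 26161.00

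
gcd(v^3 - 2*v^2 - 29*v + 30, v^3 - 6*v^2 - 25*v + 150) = v^2 - v - 30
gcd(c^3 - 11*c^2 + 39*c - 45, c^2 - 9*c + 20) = c - 5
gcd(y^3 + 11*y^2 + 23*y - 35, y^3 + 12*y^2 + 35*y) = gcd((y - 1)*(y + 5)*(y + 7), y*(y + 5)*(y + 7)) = y^2 + 12*y + 35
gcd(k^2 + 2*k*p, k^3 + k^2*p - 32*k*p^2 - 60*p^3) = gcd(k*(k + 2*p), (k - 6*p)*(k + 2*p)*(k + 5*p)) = k + 2*p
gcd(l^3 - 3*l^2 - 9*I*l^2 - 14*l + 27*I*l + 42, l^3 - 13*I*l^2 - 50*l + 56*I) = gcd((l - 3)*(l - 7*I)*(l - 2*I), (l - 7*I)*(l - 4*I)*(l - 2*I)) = l^2 - 9*I*l - 14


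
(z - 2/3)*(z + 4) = z^2 + 10*z/3 - 8/3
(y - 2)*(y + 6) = y^2 + 4*y - 12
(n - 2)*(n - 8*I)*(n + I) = n^3 - 2*n^2 - 7*I*n^2 + 8*n + 14*I*n - 16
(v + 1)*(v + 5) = v^2 + 6*v + 5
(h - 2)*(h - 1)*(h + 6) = h^3 + 3*h^2 - 16*h + 12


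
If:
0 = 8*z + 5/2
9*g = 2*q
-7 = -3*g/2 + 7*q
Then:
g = -7/30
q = -21/20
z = -5/16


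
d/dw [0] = 0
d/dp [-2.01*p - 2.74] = -2.01000000000000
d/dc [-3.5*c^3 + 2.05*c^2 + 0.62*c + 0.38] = -10.5*c^2 + 4.1*c + 0.62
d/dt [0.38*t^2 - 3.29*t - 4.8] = 0.76*t - 3.29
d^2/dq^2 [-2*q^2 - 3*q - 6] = -4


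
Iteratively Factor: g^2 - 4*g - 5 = (g + 1)*(g - 5)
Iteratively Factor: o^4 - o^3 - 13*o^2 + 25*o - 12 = (o - 3)*(o^3 + 2*o^2 - 7*o + 4) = (o - 3)*(o - 1)*(o^2 + 3*o - 4) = (o - 3)*(o - 1)*(o + 4)*(o - 1)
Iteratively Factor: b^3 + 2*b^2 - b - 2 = (b + 1)*(b^2 + b - 2) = (b - 1)*(b + 1)*(b + 2)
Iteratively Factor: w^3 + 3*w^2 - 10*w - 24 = (w - 3)*(w^2 + 6*w + 8) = (w - 3)*(w + 4)*(w + 2)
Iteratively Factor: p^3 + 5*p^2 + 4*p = (p)*(p^2 + 5*p + 4) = p*(p + 1)*(p + 4)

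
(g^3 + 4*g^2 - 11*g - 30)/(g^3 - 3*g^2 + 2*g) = (g^3 + 4*g^2 - 11*g - 30)/(g*(g^2 - 3*g + 2))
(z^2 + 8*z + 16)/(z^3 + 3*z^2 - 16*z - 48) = (z + 4)/(z^2 - z - 12)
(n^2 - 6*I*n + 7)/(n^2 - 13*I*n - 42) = (n + I)/(n - 6*I)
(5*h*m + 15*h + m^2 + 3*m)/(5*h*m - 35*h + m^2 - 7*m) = (m + 3)/(m - 7)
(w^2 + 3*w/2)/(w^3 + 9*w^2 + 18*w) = (w + 3/2)/(w^2 + 9*w + 18)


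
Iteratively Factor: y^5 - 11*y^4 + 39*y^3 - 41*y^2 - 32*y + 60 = (y - 5)*(y^4 - 6*y^3 + 9*y^2 + 4*y - 12) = (y - 5)*(y - 2)*(y^3 - 4*y^2 + y + 6) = (y - 5)*(y - 2)^2*(y^2 - 2*y - 3) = (y - 5)*(y - 2)^2*(y + 1)*(y - 3)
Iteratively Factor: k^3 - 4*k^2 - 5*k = (k)*(k^2 - 4*k - 5) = k*(k - 5)*(k + 1)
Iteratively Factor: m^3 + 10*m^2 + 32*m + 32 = (m + 2)*(m^2 + 8*m + 16) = (m + 2)*(m + 4)*(m + 4)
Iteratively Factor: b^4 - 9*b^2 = (b)*(b^3 - 9*b) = b*(b + 3)*(b^2 - 3*b) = b^2*(b + 3)*(b - 3)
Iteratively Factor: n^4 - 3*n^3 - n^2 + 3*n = (n - 3)*(n^3 - n) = n*(n - 3)*(n^2 - 1) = n*(n - 3)*(n - 1)*(n + 1)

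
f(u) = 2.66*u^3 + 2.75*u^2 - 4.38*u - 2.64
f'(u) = 7.98*u^2 + 5.5*u - 4.38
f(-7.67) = -1007.50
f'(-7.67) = 422.89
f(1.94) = 18.63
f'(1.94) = 36.32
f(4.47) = 270.31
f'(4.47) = 179.65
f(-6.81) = -685.36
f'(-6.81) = 328.25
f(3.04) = 84.19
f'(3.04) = 86.09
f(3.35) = 113.55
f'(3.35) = 103.60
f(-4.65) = -190.26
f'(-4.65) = 142.59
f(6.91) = 976.04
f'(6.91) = 414.65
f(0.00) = -2.64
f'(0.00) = -4.38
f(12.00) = 4937.28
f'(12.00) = 1210.74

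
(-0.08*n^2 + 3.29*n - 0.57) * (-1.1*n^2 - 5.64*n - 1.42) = 0.088*n^4 - 3.1678*n^3 - 17.815*n^2 - 1.457*n + 0.8094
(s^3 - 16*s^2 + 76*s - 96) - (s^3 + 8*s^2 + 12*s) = -24*s^2 + 64*s - 96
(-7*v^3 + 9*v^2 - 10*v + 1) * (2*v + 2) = -14*v^4 + 4*v^3 - 2*v^2 - 18*v + 2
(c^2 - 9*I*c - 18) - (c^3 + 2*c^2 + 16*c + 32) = -c^3 - c^2 - 16*c - 9*I*c - 50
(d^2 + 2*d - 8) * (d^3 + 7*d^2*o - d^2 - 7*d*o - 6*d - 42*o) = d^5 + 7*d^4*o + d^4 + 7*d^3*o - 16*d^3 - 112*d^2*o - 4*d^2 - 28*d*o + 48*d + 336*o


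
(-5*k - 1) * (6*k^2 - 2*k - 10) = -30*k^3 + 4*k^2 + 52*k + 10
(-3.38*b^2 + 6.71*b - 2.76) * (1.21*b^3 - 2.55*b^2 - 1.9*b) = -4.0898*b^5 + 16.7381*b^4 - 14.0281*b^3 - 5.711*b^2 + 5.244*b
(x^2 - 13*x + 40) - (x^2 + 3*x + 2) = 38 - 16*x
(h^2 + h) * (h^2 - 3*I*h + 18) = h^4 + h^3 - 3*I*h^3 + 18*h^2 - 3*I*h^2 + 18*h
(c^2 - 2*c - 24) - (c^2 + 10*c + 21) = -12*c - 45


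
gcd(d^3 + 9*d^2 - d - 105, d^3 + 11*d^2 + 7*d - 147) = d^2 + 4*d - 21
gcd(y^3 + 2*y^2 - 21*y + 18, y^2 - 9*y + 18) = y - 3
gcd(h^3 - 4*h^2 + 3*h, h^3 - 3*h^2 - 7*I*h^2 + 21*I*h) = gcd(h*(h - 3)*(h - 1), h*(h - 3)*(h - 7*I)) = h^2 - 3*h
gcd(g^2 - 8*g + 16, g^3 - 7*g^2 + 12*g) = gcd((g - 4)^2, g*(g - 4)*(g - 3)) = g - 4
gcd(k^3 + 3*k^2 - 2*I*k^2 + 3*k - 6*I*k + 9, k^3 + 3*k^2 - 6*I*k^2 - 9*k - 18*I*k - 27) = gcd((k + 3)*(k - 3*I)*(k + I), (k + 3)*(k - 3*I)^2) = k^2 + k*(3 - 3*I) - 9*I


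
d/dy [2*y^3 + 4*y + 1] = 6*y^2 + 4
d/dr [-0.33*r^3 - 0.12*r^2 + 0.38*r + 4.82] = -0.99*r^2 - 0.24*r + 0.38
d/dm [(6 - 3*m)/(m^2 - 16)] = 3*(-m^2 + 2*m*(m - 2) + 16)/(m^2 - 16)^2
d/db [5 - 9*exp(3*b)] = -27*exp(3*b)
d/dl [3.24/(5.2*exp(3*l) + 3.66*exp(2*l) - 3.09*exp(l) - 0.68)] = (-50.544*exp(2*l) - 23.7168*exp(l) + 10.0116)*exp(l)/(5.2*exp(3*l) + 3.66*exp(2*l) - 3.09*exp(l) - 0.68)^2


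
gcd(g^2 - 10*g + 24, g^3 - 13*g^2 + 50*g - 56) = g - 4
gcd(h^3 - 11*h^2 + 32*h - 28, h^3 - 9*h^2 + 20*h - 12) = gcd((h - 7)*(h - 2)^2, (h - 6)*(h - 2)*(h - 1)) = h - 2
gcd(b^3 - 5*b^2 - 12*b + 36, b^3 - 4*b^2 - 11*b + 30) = b^2 + b - 6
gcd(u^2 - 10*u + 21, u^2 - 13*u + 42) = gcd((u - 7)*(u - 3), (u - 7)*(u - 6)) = u - 7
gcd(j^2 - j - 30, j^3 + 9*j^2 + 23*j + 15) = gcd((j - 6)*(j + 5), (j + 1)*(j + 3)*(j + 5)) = j + 5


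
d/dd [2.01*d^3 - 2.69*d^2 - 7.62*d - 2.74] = 6.03*d^2 - 5.38*d - 7.62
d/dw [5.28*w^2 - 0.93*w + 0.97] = 10.56*w - 0.93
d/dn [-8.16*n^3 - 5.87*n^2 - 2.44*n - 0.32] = -24.48*n^2 - 11.74*n - 2.44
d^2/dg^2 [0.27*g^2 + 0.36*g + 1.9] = 0.540000000000000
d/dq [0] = 0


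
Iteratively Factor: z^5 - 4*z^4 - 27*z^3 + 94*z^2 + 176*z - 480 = (z - 2)*(z^4 - 2*z^3 - 31*z^2 + 32*z + 240) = (z - 4)*(z - 2)*(z^3 + 2*z^2 - 23*z - 60) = (z - 5)*(z - 4)*(z - 2)*(z^2 + 7*z + 12) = (z - 5)*(z - 4)*(z - 2)*(z + 3)*(z + 4)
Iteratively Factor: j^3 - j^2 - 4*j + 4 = (j + 2)*(j^2 - 3*j + 2) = (j - 1)*(j + 2)*(j - 2)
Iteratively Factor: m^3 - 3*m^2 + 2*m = (m)*(m^2 - 3*m + 2) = m*(m - 1)*(m - 2)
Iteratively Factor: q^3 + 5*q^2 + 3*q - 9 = (q + 3)*(q^2 + 2*q - 3) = (q - 1)*(q + 3)*(q + 3)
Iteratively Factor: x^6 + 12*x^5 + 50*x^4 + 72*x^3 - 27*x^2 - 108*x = (x + 3)*(x^5 + 9*x^4 + 23*x^3 + 3*x^2 - 36*x) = x*(x + 3)*(x^4 + 9*x^3 + 23*x^2 + 3*x - 36) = x*(x - 1)*(x + 3)*(x^3 + 10*x^2 + 33*x + 36) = x*(x - 1)*(x + 3)^2*(x^2 + 7*x + 12) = x*(x - 1)*(x + 3)^3*(x + 4)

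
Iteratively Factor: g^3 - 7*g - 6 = (g + 2)*(g^2 - 2*g - 3) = (g + 1)*(g + 2)*(g - 3)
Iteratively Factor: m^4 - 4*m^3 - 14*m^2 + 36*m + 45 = (m - 5)*(m^3 + m^2 - 9*m - 9) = (m - 5)*(m + 1)*(m^2 - 9) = (m - 5)*(m - 3)*(m + 1)*(m + 3)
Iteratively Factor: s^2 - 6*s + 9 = (s - 3)*(s - 3)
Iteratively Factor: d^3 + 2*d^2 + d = (d + 1)*(d^2 + d) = (d + 1)^2*(d)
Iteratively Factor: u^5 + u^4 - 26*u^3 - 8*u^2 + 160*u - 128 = (u + 4)*(u^4 - 3*u^3 - 14*u^2 + 48*u - 32) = (u - 1)*(u + 4)*(u^3 - 2*u^2 - 16*u + 32) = (u - 1)*(u + 4)^2*(u^2 - 6*u + 8) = (u - 4)*(u - 1)*(u + 4)^2*(u - 2)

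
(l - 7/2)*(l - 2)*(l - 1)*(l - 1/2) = l^4 - 7*l^3 + 63*l^2/4 - 53*l/4 + 7/2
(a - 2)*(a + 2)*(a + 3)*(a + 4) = a^4 + 7*a^3 + 8*a^2 - 28*a - 48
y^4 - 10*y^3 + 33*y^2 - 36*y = y*(y - 4)*(y - 3)^2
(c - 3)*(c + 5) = c^2 + 2*c - 15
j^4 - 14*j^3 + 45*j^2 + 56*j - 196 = (j - 7)^2*(j - 2)*(j + 2)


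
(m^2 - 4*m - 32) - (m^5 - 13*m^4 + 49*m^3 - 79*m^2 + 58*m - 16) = -m^5 + 13*m^4 - 49*m^3 + 80*m^2 - 62*m - 16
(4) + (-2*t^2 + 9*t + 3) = -2*t^2 + 9*t + 7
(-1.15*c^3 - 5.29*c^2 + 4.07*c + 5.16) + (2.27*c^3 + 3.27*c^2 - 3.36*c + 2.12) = 1.12*c^3 - 2.02*c^2 + 0.71*c + 7.28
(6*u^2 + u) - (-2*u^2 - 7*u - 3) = 8*u^2 + 8*u + 3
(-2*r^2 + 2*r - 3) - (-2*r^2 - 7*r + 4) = 9*r - 7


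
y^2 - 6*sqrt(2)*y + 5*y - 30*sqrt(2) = (y + 5)*(y - 6*sqrt(2))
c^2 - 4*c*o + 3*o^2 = (c - 3*o)*(c - o)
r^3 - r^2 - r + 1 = (r - 1)^2*(r + 1)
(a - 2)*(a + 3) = a^2 + a - 6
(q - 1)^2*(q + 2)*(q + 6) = q^4 + 6*q^3 - 3*q^2 - 16*q + 12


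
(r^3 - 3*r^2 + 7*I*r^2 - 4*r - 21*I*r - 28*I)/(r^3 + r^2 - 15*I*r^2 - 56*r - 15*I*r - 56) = (r^2 + r*(-4 + 7*I) - 28*I)/(r^2 - 15*I*r - 56)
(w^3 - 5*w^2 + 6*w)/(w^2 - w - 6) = w*(w - 2)/(w + 2)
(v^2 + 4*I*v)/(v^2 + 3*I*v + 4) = v/(v - I)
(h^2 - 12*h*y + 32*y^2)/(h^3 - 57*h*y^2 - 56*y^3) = (h - 4*y)/(h^2 + 8*h*y + 7*y^2)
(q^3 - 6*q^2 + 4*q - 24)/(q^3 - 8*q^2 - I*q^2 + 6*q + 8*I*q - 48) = (q^2 - 2*q*(3 + I) + 12*I)/(q^2 - q*(8 + 3*I) + 24*I)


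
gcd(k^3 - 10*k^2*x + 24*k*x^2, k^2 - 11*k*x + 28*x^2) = -k + 4*x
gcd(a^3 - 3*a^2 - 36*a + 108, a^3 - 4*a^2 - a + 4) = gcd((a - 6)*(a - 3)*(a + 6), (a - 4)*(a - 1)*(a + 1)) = 1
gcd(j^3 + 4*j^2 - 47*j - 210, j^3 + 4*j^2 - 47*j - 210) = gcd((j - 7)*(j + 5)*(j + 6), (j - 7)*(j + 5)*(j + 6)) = j^3 + 4*j^2 - 47*j - 210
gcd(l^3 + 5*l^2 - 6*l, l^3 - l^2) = l^2 - l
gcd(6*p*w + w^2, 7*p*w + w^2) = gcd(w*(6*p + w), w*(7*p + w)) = w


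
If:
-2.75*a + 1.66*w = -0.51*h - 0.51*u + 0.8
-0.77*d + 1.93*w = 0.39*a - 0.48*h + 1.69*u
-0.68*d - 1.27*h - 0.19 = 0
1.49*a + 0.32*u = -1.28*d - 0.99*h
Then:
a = 1.9010580775056*w - 0.772947103533057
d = 2.26177151492627 - 5.50470643447765*w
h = 2.94740187042898*w - 1.36063356704713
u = 4.04849952788551*w - 1.23859101082719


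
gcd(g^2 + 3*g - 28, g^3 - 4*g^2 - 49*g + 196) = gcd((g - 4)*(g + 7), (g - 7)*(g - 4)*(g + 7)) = g^2 + 3*g - 28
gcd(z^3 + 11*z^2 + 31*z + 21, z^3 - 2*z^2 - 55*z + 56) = z + 7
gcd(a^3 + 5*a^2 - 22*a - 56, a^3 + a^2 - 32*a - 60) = a + 2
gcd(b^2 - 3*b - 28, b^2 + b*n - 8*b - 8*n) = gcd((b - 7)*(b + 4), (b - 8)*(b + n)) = 1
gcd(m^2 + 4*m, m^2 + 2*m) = m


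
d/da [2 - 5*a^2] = -10*a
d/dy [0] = 0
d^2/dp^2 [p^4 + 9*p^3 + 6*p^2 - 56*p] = 12*p^2 + 54*p + 12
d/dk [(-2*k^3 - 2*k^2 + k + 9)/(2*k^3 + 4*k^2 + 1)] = (-4*k^4 - 4*k^3 - 64*k^2 - 76*k + 1)/(4*k^6 + 16*k^5 + 16*k^4 + 4*k^3 + 8*k^2 + 1)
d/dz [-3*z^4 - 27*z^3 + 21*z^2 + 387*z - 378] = -12*z^3 - 81*z^2 + 42*z + 387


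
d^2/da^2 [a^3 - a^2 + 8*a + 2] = 6*a - 2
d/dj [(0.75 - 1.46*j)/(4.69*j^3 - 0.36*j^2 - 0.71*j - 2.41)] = (13.6948*j^3 - 11.0781*j^2 + 0.54*j + 4.0511)/(21.9961*j^6 - 3.3768*j^5 - 6.5302*j^4 - 22.0946*j^3 + 2.2393*j^2 + 3.4222*j + 5.8081)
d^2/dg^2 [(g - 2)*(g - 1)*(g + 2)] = 6*g - 2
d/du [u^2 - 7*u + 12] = 2*u - 7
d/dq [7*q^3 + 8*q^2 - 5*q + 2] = 21*q^2 + 16*q - 5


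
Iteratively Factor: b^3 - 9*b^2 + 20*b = (b - 4)*(b^2 - 5*b) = (b - 5)*(b - 4)*(b)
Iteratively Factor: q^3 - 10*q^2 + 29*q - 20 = (q - 4)*(q^2 - 6*q + 5) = (q - 4)*(q - 1)*(q - 5)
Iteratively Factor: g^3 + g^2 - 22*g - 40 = (g + 2)*(g^2 - g - 20) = (g + 2)*(g + 4)*(g - 5)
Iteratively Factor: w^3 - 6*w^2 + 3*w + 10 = (w - 5)*(w^2 - w - 2) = (w - 5)*(w - 2)*(w + 1)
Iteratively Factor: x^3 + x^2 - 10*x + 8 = (x - 2)*(x^2 + 3*x - 4) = (x - 2)*(x - 1)*(x + 4)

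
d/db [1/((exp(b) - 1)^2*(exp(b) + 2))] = 3*(exp(b) + 1)*exp(b)/((1 - exp(b))^3*(exp(b) + 2)^2)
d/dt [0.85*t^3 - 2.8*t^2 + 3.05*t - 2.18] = 2.55*t^2 - 5.6*t + 3.05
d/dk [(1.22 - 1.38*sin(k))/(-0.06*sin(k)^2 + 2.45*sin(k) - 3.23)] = (-0.0828*sin(k)^2 + 0.1464*sin(k) + 1.4684)*cos(k)/(0.0036*sin(k)^4 - 0.294*sin(k)^3 + 6.3901*sin(k)^2 - 15.827*sin(k) + 10.4329)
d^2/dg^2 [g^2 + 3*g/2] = 2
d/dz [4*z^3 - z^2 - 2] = 2*z*(6*z - 1)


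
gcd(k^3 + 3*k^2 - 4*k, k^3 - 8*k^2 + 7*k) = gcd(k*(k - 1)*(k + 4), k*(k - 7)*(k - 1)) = k^2 - k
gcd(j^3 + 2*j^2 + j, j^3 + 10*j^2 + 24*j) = j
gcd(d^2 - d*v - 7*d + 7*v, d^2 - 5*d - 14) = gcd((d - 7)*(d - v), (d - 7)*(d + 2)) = d - 7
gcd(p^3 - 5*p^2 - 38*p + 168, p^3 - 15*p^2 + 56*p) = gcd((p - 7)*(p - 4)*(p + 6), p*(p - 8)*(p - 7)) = p - 7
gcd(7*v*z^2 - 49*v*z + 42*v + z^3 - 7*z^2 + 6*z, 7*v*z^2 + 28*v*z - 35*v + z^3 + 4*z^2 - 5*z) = 7*v*z - 7*v + z^2 - z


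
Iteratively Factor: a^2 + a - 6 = (a + 3)*(a - 2)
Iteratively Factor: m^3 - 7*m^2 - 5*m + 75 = (m - 5)*(m^2 - 2*m - 15) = (m - 5)^2*(m + 3)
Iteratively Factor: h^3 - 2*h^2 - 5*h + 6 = (h + 2)*(h^2 - 4*h + 3) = (h - 3)*(h + 2)*(h - 1)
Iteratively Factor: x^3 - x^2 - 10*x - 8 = (x + 2)*(x^2 - 3*x - 4) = (x + 1)*(x + 2)*(x - 4)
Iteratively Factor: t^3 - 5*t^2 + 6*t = (t - 2)*(t^2 - 3*t) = t*(t - 2)*(t - 3)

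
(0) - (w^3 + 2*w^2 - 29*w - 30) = -w^3 - 2*w^2 + 29*w + 30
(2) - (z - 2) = 4 - z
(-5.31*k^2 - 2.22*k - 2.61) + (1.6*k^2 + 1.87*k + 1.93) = -3.71*k^2 - 0.35*k - 0.68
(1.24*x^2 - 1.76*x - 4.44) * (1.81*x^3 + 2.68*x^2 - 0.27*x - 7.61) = 2.2444*x^5 + 0.1376*x^4 - 13.088*x^3 - 20.8604*x^2 + 14.5924*x + 33.7884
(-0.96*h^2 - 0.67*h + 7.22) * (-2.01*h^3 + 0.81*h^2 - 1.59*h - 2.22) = 1.9296*h^5 + 0.5691*h^4 - 13.5285*h^3 + 9.0447*h^2 - 9.9924*h - 16.0284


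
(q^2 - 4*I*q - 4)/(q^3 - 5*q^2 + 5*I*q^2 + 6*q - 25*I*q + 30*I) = (q^2 - 4*I*q - 4)/(q^3 + 5*q^2*(-1 + I) + q*(6 - 25*I) + 30*I)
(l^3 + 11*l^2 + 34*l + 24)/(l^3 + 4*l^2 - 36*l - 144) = (l + 1)/(l - 6)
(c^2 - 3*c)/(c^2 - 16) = c*(c - 3)/(c^2 - 16)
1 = 1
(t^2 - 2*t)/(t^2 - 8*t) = (t - 2)/(t - 8)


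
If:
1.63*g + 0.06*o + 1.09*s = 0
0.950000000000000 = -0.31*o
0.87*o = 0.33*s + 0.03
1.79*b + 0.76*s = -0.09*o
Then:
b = 3.62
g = 5.58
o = -3.06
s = -8.17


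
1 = 1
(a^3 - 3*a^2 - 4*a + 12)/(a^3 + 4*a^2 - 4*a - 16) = (a - 3)/(a + 4)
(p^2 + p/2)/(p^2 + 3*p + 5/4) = 2*p/(2*p + 5)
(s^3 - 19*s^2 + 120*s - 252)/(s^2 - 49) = (s^2 - 12*s + 36)/(s + 7)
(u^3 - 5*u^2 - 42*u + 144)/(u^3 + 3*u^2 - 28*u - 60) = (u^2 - 11*u + 24)/(u^2 - 3*u - 10)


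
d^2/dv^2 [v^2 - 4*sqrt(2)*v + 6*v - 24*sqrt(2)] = 2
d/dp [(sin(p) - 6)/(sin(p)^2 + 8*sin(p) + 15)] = (12*sin(p) + cos(p)^2 + 62)*cos(p)/(sin(p)^2 + 8*sin(p) + 15)^2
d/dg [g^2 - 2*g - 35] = 2*g - 2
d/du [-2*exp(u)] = -2*exp(u)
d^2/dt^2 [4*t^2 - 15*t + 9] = 8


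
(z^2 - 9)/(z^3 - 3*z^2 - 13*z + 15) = (z - 3)/(z^2 - 6*z + 5)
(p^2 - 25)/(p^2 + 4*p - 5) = (p - 5)/(p - 1)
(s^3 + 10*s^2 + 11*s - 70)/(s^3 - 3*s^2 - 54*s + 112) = (s + 5)/(s - 8)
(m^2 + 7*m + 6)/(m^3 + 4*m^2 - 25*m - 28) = (m + 6)/(m^2 + 3*m - 28)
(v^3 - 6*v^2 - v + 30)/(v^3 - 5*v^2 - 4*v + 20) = (v - 3)/(v - 2)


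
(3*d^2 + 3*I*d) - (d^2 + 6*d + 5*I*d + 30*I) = 2*d^2 - 6*d - 2*I*d - 30*I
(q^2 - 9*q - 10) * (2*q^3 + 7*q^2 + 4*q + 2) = 2*q^5 - 11*q^4 - 79*q^3 - 104*q^2 - 58*q - 20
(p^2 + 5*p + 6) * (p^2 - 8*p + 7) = p^4 - 3*p^3 - 27*p^2 - 13*p + 42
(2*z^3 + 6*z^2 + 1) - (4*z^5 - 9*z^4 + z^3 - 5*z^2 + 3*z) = -4*z^5 + 9*z^4 + z^3 + 11*z^2 - 3*z + 1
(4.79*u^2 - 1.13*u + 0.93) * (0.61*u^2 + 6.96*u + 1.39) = 2.9219*u^4 + 32.6491*u^3 - 0.639399999999999*u^2 + 4.9021*u + 1.2927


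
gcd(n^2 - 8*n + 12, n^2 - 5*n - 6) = n - 6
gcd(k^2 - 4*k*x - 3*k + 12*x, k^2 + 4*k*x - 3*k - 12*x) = k - 3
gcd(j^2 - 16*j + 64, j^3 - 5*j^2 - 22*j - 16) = j - 8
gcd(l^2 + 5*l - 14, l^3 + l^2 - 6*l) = l - 2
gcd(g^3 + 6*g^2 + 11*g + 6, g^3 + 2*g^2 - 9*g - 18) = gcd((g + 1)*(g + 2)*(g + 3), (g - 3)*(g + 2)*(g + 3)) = g^2 + 5*g + 6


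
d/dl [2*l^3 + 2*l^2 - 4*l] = 6*l^2 + 4*l - 4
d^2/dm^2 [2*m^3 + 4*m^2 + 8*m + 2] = 12*m + 8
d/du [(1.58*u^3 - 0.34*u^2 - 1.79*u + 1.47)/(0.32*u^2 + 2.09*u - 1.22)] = (0.5056*u^4 + 6.6044*u^3 - 5.9206*u^2 - 0.1112*u - 0.8885)/(0.1024*u^4 + 1.3376*u^3 + 3.5873*u^2 - 5.0996*u + 1.4884)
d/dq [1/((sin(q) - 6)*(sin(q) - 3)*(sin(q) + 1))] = (-3*sin(q)^2 + 16*sin(q) - 9)*cos(q)/((sin(q) - 6)^2*(sin(q) - 3)^2*(sin(q) + 1)^2)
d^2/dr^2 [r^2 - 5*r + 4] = 2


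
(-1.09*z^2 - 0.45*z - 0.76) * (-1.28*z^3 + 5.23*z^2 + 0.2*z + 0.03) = 1.3952*z^5 - 5.1247*z^4 - 1.5987*z^3 - 4.0975*z^2 - 0.1655*z - 0.0228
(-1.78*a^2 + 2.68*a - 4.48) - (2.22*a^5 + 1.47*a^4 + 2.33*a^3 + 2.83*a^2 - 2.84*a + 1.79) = -2.22*a^5 - 1.47*a^4 - 2.33*a^3 - 4.61*a^2 + 5.52*a - 6.27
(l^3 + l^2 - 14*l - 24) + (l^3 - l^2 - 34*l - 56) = 2*l^3 - 48*l - 80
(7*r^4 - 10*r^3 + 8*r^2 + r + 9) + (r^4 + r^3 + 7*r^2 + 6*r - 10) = 8*r^4 - 9*r^3 + 15*r^2 + 7*r - 1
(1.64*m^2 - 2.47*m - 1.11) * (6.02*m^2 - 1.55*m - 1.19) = 9.8728*m^4 - 17.4114*m^3 - 4.8053*m^2 + 4.6598*m + 1.3209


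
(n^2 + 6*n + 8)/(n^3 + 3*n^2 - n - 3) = (n^2 + 6*n + 8)/(n^3 + 3*n^2 - n - 3)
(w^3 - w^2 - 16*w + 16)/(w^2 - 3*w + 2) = (w^2 - 16)/(w - 2)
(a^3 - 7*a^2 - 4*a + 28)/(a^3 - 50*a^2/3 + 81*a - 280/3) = 3*(a^2 - 4)/(3*a^2 - 29*a + 40)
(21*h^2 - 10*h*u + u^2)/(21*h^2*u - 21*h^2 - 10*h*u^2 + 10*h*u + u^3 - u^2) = 1/(u - 1)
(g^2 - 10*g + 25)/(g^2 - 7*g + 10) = (g - 5)/(g - 2)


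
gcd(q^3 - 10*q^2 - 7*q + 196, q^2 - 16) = q + 4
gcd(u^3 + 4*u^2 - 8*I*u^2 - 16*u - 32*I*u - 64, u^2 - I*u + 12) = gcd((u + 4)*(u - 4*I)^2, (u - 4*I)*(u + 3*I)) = u - 4*I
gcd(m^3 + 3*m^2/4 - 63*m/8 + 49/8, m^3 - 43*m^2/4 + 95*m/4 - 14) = m^2 - 11*m/4 + 7/4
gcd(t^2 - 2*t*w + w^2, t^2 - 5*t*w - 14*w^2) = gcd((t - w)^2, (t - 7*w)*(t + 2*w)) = 1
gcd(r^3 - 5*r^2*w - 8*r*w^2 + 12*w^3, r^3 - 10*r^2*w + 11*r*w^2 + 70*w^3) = r + 2*w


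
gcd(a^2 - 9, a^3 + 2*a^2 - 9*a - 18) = a^2 - 9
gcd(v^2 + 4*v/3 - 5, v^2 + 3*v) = v + 3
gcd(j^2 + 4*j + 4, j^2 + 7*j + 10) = j + 2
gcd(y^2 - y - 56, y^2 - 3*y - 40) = y - 8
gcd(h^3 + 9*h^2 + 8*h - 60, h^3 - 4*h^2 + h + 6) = h - 2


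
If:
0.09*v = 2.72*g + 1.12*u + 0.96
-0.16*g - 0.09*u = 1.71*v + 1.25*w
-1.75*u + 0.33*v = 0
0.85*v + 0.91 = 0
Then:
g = -0.31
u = -0.20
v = -1.07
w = 1.52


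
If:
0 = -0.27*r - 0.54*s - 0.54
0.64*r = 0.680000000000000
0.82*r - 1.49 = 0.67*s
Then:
No Solution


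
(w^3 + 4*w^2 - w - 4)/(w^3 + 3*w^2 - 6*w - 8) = (w - 1)/(w - 2)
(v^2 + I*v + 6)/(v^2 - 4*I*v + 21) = (v - 2*I)/(v - 7*I)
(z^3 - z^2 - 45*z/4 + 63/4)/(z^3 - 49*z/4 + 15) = (2*z^2 + z - 21)/(2*z^2 + 3*z - 20)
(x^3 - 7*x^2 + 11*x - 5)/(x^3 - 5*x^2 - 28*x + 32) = (x^2 - 6*x + 5)/(x^2 - 4*x - 32)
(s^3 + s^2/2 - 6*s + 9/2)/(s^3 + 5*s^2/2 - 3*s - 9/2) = (s - 1)/(s + 1)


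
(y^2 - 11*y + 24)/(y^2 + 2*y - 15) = (y - 8)/(y + 5)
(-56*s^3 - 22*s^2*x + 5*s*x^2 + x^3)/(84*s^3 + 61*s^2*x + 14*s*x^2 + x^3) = (-8*s^2 - 2*s*x + x^2)/(12*s^2 + 7*s*x + x^2)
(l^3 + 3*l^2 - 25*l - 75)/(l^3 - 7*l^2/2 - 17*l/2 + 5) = 2*(l^2 + 8*l + 15)/(2*l^2 + 3*l - 2)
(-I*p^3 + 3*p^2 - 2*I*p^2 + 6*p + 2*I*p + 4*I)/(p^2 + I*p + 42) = (-I*p^3 + p^2*(3 - 2*I) + 2*p*(3 + I) + 4*I)/(p^2 + I*p + 42)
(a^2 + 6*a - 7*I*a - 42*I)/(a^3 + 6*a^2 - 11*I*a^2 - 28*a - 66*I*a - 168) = 1/(a - 4*I)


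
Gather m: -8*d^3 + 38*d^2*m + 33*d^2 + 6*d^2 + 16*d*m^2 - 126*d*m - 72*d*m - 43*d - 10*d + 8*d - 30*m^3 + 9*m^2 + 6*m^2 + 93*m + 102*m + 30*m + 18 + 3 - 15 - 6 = -8*d^3 + 39*d^2 - 45*d - 30*m^3 + m^2*(16*d + 15) + m*(38*d^2 - 198*d + 225)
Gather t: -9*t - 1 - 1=-9*t - 2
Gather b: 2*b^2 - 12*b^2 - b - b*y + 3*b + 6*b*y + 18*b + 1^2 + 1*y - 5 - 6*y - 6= -10*b^2 + b*(5*y + 20) - 5*y - 10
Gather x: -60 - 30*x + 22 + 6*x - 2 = -24*x - 40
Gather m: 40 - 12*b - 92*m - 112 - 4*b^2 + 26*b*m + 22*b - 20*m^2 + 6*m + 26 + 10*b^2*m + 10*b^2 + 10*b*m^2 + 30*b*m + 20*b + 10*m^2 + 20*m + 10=6*b^2 + 30*b + m^2*(10*b - 10) + m*(10*b^2 + 56*b - 66) - 36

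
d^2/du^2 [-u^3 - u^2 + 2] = -6*u - 2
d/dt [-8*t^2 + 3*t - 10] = 3 - 16*t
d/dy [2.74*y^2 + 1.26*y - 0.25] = 5.48*y + 1.26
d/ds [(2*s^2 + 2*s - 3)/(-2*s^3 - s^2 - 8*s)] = 2*(2*s^4 + 4*s^3 - 16*s^2 - 3*s - 12)/(s^2*(4*s^4 + 4*s^3 + 33*s^2 + 16*s + 64))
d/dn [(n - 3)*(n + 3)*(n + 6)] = 3*n^2 + 12*n - 9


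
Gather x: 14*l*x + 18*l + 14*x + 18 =18*l + x*(14*l + 14) + 18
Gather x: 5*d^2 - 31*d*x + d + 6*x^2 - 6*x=5*d^2 + d + 6*x^2 + x*(-31*d - 6)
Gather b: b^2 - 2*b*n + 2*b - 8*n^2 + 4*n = b^2 + b*(2 - 2*n) - 8*n^2 + 4*n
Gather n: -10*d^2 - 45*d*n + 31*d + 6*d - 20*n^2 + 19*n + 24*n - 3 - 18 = -10*d^2 + 37*d - 20*n^2 + n*(43 - 45*d) - 21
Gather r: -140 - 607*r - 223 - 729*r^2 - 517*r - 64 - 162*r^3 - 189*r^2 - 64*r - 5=-162*r^3 - 918*r^2 - 1188*r - 432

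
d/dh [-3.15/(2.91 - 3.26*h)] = -10.269/(3.26*h - 2.91)^2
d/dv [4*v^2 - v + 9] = 8*v - 1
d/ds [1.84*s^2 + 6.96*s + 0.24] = 3.68*s + 6.96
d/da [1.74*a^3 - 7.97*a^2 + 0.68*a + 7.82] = 5.22*a^2 - 15.94*a + 0.68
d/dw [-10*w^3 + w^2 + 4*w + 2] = -30*w^2 + 2*w + 4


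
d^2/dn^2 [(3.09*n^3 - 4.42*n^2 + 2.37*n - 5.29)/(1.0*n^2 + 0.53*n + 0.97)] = (5.166562*n^3 + 3.51581400000001*n^2 - 13.171314*n - 3.463712)/(1.0*n^6 + 1.59*n^5 + 3.7527*n^4 + 3.233477*n^3 + 3.640119*n^2 + 1.496031*n + 0.912673)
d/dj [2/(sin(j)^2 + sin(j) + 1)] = -2*(2*sin(j) + 1)*cos(j)/(sin(j)^2 + sin(j) + 1)^2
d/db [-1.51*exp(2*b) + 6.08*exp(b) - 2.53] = (6.08 - 3.02*exp(b))*exp(b)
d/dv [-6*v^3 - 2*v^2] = 2*v*(-9*v - 2)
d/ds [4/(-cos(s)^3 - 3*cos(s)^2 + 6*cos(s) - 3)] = 12*(sin(s)^2 - 2*cos(s) + 1)*sin(s)/(cos(s)^3 + 3*cos(s)^2 - 6*cos(s) + 3)^2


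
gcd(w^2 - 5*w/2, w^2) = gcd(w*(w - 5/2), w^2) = w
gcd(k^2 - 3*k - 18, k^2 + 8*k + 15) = k + 3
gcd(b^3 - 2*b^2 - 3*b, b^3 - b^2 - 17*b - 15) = b + 1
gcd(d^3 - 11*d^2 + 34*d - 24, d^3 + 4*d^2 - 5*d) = d - 1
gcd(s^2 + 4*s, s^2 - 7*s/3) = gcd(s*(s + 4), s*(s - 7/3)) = s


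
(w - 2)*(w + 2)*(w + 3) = w^3 + 3*w^2 - 4*w - 12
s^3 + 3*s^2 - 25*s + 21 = (s - 3)*(s - 1)*(s + 7)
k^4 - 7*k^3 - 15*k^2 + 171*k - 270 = (k - 6)*(k - 3)^2*(k + 5)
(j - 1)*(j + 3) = j^2 + 2*j - 3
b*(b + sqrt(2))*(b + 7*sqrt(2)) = b^3 + 8*sqrt(2)*b^2 + 14*b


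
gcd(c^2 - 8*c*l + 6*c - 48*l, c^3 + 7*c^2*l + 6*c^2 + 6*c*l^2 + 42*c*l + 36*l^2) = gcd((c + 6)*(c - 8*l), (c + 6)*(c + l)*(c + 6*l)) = c + 6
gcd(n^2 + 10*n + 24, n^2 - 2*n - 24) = n + 4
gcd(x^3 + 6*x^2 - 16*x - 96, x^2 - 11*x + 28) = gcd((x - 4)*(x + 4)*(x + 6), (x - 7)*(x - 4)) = x - 4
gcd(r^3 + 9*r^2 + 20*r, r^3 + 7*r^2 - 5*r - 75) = r + 5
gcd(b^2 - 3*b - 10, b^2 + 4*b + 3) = 1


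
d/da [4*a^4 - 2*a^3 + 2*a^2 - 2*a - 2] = 16*a^3 - 6*a^2 + 4*a - 2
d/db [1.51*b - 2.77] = 1.51000000000000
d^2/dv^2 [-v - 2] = 0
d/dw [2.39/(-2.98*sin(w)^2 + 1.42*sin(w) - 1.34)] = (14.2444*sin(w) - 3.3938)*cos(w)/(2.98*sin(w)^2 - 1.42*sin(w) + 1.34)^2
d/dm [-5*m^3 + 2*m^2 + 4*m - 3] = -15*m^2 + 4*m + 4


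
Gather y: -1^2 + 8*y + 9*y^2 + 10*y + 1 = 9*y^2 + 18*y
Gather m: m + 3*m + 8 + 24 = 4*m + 32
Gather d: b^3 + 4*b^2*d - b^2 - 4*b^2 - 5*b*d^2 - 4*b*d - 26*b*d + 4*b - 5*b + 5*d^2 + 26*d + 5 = b^3 - 5*b^2 - b + d^2*(5 - 5*b) + d*(4*b^2 - 30*b + 26) + 5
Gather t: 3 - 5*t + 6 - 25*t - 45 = -30*t - 36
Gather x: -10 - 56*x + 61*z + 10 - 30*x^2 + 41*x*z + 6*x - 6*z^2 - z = -30*x^2 + x*(41*z - 50) - 6*z^2 + 60*z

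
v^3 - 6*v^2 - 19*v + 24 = (v - 8)*(v - 1)*(v + 3)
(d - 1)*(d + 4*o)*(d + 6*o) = d^3 + 10*d^2*o - d^2 + 24*d*o^2 - 10*d*o - 24*o^2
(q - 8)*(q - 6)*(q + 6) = q^3 - 8*q^2 - 36*q + 288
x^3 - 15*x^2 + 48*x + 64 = (x - 8)^2*(x + 1)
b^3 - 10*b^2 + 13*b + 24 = (b - 8)*(b - 3)*(b + 1)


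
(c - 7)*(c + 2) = c^2 - 5*c - 14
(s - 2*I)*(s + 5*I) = s^2 + 3*I*s + 10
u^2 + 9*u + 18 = (u + 3)*(u + 6)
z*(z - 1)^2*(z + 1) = z^4 - z^3 - z^2 + z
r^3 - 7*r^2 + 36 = (r - 6)*(r - 3)*(r + 2)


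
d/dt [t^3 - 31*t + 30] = 3*t^2 - 31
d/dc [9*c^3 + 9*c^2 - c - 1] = 27*c^2 + 18*c - 1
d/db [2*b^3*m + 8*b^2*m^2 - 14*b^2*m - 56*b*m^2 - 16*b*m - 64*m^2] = 2*m*(3*b^2 + 8*b*m - 14*b - 28*m - 8)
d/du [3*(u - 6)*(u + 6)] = 6*u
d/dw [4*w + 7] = 4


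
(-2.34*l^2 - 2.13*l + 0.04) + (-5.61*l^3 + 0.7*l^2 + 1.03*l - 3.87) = -5.61*l^3 - 1.64*l^2 - 1.1*l - 3.83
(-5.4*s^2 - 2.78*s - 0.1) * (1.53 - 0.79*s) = 4.266*s^3 - 6.0658*s^2 - 4.1744*s - 0.153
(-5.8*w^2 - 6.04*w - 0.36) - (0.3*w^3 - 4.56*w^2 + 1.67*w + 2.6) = -0.3*w^3 - 1.24*w^2 - 7.71*w - 2.96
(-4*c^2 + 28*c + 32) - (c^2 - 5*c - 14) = -5*c^2 + 33*c + 46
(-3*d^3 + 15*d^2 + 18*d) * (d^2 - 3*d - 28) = -3*d^5 + 24*d^4 + 57*d^3 - 474*d^2 - 504*d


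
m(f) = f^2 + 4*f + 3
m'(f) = 2*f + 4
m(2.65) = 20.62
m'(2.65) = 9.30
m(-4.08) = 3.33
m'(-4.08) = -4.16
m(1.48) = 11.11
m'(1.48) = 6.96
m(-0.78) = 0.49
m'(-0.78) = 2.44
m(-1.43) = -0.68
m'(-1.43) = 1.14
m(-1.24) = -0.42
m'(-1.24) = 1.52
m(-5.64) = 12.25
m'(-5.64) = -7.28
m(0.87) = 7.24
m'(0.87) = 5.74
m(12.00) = 195.00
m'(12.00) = 28.00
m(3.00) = 24.00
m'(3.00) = 10.00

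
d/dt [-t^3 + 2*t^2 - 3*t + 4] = -3*t^2 + 4*t - 3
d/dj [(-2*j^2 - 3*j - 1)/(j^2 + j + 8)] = (j^2 - 30*j - 23)/(j^4 + 2*j^3 + 17*j^2 + 16*j + 64)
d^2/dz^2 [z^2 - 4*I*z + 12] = 2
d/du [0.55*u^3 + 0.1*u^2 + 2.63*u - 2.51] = 1.65*u^2 + 0.2*u + 2.63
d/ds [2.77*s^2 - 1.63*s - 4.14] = 5.54*s - 1.63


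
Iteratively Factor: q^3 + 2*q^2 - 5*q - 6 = (q + 3)*(q^2 - q - 2) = (q + 1)*(q + 3)*(q - 2)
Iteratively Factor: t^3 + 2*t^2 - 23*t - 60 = (t + 3)*(t^2 - t - 20) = (t - 5)*(t + 3)*(t + 4)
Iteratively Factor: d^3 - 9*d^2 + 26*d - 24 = (d - 2)*(d^2 - 7*d + 12) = (d - 3)*(d - 2)*(d - 4)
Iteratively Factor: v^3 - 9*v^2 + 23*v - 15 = (v - 1)*(v^2 - 8*v + 15) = (v - 5)*(v - 1)*(v - 3)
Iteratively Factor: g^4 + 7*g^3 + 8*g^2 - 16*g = (g)*(g^3 + 7*g^2 + 8*g - 16) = g*(g - 1)*(g^2 + 8*g + 16) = g*(g - 1)*(g + 4)*(g + 4)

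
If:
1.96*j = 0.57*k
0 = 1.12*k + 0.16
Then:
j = -0.04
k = -0.14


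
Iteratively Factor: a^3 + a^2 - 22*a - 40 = (a + 4)*(a^2 - 3*a - 10) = (a + 2)*(a + 4)*(a - 5)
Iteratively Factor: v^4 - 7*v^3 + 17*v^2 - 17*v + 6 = (v - 1)*(v^3 - 6*v^2 + 11*v - 6) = (v - 1)^2*(v^2 - 5*v + 6) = (v - 2)*(v - 1)^2*(v - 3)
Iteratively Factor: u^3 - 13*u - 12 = (u - 4)*(u^2 + 4*u + 3) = (u - 4)*(u + 1)*(u + 3)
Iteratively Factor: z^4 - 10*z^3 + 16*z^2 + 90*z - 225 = (z + 3)*(z^3 - 13*z^2 + 55*z - 75) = (z - 5)*(z + 3)*(z^2 - 8*z + 15) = (z - 5)*(z - 3)*(z + 3)*(z - 5)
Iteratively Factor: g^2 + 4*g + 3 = (g + 3)*(g + 1)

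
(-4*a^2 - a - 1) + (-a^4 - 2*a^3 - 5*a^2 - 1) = -a^4 - 2*a^3 - 9*a^2 - a - 2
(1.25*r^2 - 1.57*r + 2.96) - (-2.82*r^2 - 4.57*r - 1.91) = 4.07*r^2 + 3.0*r + 4.87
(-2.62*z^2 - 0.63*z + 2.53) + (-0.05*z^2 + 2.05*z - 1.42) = -2.67*z^2 + 1.42*z + 1.11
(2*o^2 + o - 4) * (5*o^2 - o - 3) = 10*o^4 + 3*o^3 - 27*o^2 + o + 12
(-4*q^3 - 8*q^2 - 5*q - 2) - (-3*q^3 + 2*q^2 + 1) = -q^3 - 10*q^2 - 5*q - 3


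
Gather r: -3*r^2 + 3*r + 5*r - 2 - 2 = -3*r^2 + 8*r - 4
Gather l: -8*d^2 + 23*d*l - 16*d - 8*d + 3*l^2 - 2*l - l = -8*d^2 - 24*d + 3*l^2 + l*(23*d - 3)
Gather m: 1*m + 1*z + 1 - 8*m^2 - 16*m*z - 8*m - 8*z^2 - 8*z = -8*m^2 + m*(-16*z - 7) - 8*z^2 - 7*z + 1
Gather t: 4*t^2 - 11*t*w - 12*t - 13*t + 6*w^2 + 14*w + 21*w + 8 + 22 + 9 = 4*t^2 + t*(-11*w - 25) + 6*w^2 + 35*w + 39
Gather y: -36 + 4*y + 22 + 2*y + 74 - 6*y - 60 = 0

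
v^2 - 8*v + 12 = (v - 6)*(v - 2)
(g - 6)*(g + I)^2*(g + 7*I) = g^4 - 6*g^3 + 9*I*g^3 - 15*g^2 - 54*I*g^2 + 90*g - 7*I*g + 42*I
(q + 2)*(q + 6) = q^2 + 8*q + 12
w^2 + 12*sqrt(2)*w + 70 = (w + 5*sqrt(2))*(w + 7*sqrt(2))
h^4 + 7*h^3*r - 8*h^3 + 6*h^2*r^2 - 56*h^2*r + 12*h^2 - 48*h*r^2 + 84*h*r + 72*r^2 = (h - 6)*(h - 2)*(h + r)*(h + 6*r)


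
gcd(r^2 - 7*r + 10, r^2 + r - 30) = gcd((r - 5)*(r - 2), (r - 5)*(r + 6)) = r - 5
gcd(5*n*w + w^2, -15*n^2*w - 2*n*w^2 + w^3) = w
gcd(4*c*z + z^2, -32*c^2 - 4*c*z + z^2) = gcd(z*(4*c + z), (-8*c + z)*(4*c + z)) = 4*c + z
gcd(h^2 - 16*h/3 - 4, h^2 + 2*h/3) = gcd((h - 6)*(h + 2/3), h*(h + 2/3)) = h + 2/3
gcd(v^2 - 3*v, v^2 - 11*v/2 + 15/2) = v - 3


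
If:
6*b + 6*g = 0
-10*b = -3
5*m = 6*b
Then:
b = 3/10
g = -3/10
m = 9/25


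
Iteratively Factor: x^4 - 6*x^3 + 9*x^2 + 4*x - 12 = (x - 2)*(x^3 - 4*x^2 + x + 6) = (x - 2)^2*(x^2 - 2*x - 3) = (x - 3)*(x - 2)^2*(x + 1)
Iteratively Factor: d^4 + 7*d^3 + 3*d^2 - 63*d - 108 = (d + 4)*(d^3 + 3*d^2 - 9*d - 27) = (d + 3)*(d + 4)*(d^2 - 9) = (d - 3)*(d + 3)*(d + 4)*(d + 3)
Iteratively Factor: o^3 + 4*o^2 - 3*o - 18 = (o + 3)*(o^2 + o - 6) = (o + 3)^2*(o - 2)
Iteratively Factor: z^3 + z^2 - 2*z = (z - 1)*(z^2 + 2*z) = (z - 1)*(z + 2)*(z)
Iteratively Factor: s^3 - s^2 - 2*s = (s - 2)*(s^2 + s) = s*(s - 2)*(s + 1)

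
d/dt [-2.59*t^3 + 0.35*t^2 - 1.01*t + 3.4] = -7.77*t^2 + 0.7*t - 1.01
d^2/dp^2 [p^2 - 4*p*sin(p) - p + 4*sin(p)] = 4*p*sin(p) - 4*sin(p) - 8*cos(p) + 2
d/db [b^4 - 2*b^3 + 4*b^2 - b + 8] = 4*b^3 - 6*b^2 + 8*b - 1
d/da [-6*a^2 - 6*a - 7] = -12*a - 6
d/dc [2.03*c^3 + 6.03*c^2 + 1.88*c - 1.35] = 6.09*c^2 + 12.06*c + 1.88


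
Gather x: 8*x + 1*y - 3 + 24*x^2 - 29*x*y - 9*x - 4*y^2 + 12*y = 24*x^2 + x*(-29*y - 1) - 4*y^2 + 13*y - 3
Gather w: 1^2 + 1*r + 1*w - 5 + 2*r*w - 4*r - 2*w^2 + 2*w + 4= -3*r - 2*w^2 + w*(2*r + 3)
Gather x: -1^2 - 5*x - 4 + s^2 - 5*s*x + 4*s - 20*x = s^2 + 4*s + x*(-5*s - 25) - 5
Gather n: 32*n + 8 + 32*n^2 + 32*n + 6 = 32*n^2 + 64*n + 14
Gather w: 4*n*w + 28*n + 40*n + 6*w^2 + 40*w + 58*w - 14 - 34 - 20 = 68*n + 6*w^2 + w*(4*n + 98) - 68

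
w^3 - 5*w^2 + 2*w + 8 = (w - 4)*(w - 2)*(w + 1)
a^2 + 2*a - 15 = (a - 3)*(a + 5)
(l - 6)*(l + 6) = l^2 - 36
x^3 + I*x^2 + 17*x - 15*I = (x - 3*I)*(x - I)*(x + 5*I)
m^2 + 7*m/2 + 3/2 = (m + 1/2)*(m + 3)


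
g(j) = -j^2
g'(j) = -2*j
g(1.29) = -1.66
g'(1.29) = -2.58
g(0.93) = -0.86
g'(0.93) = -1.86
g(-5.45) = -29.70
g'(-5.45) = 10.90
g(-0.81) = -0.66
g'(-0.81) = 1.62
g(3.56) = -12.67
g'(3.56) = -7.12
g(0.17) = -0.03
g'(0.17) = -0.34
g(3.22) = -10.37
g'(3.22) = -6.44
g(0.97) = -0.94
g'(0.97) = -1.94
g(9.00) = -81.00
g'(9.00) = -18.00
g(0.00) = 0.00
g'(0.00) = 0.00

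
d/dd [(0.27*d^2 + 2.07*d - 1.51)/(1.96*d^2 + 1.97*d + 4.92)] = (-3.5253*d^2 + 8.576*d + 13.1591)/(3.8416*d^4 + 7.7224*d^3 + 23.1673*d^2 + 19.3848*d + 24.2064)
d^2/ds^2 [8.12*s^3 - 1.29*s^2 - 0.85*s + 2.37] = 48.72*s - 2.58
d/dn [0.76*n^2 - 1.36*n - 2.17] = 1.52*n - 1.36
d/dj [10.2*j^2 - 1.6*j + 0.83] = 20.4*j - 1.6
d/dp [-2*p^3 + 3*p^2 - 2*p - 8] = -6*p^2 + 6*p - 2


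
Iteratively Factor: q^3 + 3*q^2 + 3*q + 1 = (q + 1)*(q^2 + 2*q + 1) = (q + 1)^2*(q + 1)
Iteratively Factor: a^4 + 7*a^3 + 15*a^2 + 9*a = (a + 3)*(a^3 + 4*a^2 + 3*a) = (a + 3)^2*(a^2 + a) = a*(a + 3)^2*(a + 1)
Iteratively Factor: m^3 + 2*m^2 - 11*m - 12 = (m + 1)*(m^2 + m - 12) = (m - 3)*(m + 1)*(m + 4)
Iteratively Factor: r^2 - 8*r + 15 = (r - 3)*(r - 5)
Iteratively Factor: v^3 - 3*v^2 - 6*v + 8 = (v + 2)*(v^2 - 5*v + 4) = (v - 1)*(v + 2)*(v - 4)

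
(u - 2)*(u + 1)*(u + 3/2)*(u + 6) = u^4 + 13*u^3/2 - u^2/2 - 24*u - 18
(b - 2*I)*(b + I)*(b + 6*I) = b^3 + 5*I*b^2 + 8*b + 12*I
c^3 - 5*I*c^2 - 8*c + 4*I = (c - 2*I)^2*(c - I)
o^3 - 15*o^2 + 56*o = o*(o - 8)*(o - 7)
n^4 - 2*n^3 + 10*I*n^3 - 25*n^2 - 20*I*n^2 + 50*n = n*(n - 2)*(n + 5*I)^2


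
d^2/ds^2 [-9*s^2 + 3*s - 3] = -18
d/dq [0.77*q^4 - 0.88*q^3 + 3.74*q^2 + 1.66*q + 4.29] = 3.08*q^3 - 2.64*q^2 + 7.48*q + 1.66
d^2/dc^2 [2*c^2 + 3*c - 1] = 4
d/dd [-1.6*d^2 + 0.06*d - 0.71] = 0.06 - 3.2*d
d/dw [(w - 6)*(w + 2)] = 2*w - 4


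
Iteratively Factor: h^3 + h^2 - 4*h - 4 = (h - 2)*(h^2 + 3*h + 2) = (h - 2)*(h + 2)*(h + 1)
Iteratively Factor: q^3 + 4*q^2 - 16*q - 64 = (q + 4)*(q^2 - 16) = (q + 4)^2*(q - 4)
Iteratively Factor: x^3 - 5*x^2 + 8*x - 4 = (x - 2)*(x^2 - 3*x + 2) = (x - 2)*(x - 1)*(x - 2)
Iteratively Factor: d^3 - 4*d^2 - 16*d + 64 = (d - 4)*(d^2 - 16) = (d - 4)*(d + 4)*(d - 4)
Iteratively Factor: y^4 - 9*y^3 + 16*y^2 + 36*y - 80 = (y + 2)*(y^3 - 11*y^2 + 38*y - 40) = (y - 5)*(y + 2)*(y^2 - 6*y + 8) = (y - 5)*(y - 2)*(y + 2)*(y - 4)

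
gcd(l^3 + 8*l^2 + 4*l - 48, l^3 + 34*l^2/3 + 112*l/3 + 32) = l^2 + 10*l + 24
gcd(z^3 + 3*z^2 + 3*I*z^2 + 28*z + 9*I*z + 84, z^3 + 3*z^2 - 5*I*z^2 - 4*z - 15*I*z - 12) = z^2 + z*(3 - 4*I) - 12*I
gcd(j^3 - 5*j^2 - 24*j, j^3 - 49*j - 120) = j^2 - 5*j - 24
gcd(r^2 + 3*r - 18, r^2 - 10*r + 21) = r - 3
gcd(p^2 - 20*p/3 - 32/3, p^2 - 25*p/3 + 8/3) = p - 8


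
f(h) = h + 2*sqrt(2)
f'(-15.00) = 1.00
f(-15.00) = -12.17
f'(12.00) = 1.00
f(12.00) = 14.83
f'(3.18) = 1.00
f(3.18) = 6.01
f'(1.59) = 1.00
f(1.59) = 4.42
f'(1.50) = 1.00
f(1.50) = 4.33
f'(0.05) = 1.00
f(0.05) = 2.88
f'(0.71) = 1.00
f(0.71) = 3.54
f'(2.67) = 1.00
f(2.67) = 5.50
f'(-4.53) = 1.00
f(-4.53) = -1.70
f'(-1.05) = 1.00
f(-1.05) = 1.78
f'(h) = 1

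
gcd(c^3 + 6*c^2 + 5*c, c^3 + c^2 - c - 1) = c + 1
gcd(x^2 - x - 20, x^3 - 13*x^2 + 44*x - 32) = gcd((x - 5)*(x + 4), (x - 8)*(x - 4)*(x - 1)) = 1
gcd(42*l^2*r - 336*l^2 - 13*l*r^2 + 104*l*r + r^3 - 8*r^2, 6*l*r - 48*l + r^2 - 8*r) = r - 8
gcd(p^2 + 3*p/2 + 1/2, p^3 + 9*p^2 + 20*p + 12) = p + 1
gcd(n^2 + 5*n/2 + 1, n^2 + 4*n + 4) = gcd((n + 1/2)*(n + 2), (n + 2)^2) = n + 2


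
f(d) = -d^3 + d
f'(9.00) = -242.00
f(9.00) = -720.00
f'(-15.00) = -674.00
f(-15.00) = 3360.00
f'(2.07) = -11.85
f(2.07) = -6.80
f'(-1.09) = -2.56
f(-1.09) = 0.21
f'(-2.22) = -13.79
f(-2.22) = 8.72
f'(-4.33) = -55.25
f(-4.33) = 76.85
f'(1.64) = -7.07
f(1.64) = -2.77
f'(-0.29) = 0.75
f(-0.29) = -0.27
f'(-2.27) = -14.46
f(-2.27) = 9.43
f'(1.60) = -6.68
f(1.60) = -2.50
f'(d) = 1 - 3*d^2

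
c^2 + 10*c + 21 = (c + 3)*(c + 7)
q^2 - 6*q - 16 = (q - 8)*(q + 2)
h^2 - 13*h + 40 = (h - 8)*(h - 5)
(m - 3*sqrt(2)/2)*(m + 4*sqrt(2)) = m^2 + 5*sqrt(2)*m/2 - 12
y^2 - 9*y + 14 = (y - 7)*(y - 2)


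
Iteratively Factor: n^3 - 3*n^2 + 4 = (n - 2)*(n^2 - n - 2) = (n - 2)*(n + 1)*(n - 2)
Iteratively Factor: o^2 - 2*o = (o - 2)*(o)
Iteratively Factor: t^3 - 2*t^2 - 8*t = (t - 4)*(t^2 + 2*t) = t*(t - 4)*(t + 2)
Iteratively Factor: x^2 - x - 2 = (x + 1)*(x - 2)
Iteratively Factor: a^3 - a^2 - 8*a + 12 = (a - 2)*(a^2 + a - 6) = (a - 2)^2*(a + 3)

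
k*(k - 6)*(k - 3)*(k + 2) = k^4 - 7*k^3 + 36*k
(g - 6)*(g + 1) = g^2 - 5*g - 6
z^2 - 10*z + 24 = (z - 6)*(z - 4)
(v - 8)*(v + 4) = v^2 - 4*v - 32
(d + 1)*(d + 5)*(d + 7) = d^3 + 13*d^2 + 47*d + 35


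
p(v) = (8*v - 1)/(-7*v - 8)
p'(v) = 8/(-7*v - 8) + 7*(8*v - 1)/(-7*v - 8)^2 = -71/(7*v + 8)^2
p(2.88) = -0.78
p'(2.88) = -0.09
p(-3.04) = -1.91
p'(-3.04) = -0.40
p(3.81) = -0.85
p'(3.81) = -0.06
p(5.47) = -0.92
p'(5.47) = -0.03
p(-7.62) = -1.37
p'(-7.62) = -0.03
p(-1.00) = 9.00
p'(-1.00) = -71.00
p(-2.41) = -2.29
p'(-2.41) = -0.90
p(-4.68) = -1.55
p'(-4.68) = -0.12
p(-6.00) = -1.44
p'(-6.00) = -0.06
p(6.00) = -0.94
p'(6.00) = -0.03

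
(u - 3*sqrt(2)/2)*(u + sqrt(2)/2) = u^2 - sqrt(2)*u - 3/2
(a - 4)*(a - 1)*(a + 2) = a^3 - 3*a^2 - 6*a + 8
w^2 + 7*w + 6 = (w + 1)*(w + 6)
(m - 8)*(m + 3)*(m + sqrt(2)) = m^3 - 5*m^2 + sqrt(2)*m^2 - 24*m - 5*sqrt(2)*m - 24*sqrt(2)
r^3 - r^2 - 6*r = r*(r - 3)*(r + 2)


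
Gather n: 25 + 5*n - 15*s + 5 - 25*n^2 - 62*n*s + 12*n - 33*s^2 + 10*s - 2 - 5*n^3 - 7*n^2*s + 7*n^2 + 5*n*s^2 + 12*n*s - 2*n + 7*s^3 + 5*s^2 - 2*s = -5*n^3 + n^2*(-7*s - 18) + n*(5*s^2 - 50*s + 15) + 7*s^3 - 28*s^2 - 7*s + 28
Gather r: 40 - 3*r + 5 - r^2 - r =-r^2 - 4*r + 45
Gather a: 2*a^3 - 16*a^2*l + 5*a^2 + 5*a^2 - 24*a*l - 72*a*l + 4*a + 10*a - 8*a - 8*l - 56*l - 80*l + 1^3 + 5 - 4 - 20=2*a^3 + a^2*(10 - 16*l) + a*(6 - 96*l) - 144*l - 18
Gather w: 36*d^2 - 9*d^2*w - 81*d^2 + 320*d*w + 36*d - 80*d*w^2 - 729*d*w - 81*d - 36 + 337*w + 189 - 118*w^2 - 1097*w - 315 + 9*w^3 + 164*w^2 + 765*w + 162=-45*d^2 - 45*d + 9*w^3 + w^2*(46 - 80*d) + w*(-9*d^2 - 409*d + 5)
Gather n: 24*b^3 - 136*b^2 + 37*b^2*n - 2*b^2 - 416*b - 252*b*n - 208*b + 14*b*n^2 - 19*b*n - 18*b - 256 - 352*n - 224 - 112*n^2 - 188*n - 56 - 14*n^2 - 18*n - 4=24*b^3 - 138*b^2 - 642*b + n^2*(14*b - 126) + n*(37*b^2 - 271*b - 558) - 540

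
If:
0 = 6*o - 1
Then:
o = 1/6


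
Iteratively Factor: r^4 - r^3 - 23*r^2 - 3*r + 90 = (r + 3)*(r^3 - 4*r^2 - 11*r + 30) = (r - 2)*(r + 3)*(r^2 - 2*r - 15) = (r - 2)*(r + 3)^2*(r - 5)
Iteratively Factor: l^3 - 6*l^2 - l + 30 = (l - 5)*(l^2 - l - 6) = (l - 5)*(l + 2)*(l - 3)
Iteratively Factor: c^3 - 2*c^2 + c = (c - 1)*(c^2 - c) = c*(c - 1)*(c - 1)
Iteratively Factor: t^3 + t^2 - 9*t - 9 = (t - 3)*(t^2 + 4*t + 3) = (t - 3)*(t + 1)*(t + 3)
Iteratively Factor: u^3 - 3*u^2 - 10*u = (u + 2)*(u^2 - 5*u) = (u - 5)*(u + 2)*(u)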